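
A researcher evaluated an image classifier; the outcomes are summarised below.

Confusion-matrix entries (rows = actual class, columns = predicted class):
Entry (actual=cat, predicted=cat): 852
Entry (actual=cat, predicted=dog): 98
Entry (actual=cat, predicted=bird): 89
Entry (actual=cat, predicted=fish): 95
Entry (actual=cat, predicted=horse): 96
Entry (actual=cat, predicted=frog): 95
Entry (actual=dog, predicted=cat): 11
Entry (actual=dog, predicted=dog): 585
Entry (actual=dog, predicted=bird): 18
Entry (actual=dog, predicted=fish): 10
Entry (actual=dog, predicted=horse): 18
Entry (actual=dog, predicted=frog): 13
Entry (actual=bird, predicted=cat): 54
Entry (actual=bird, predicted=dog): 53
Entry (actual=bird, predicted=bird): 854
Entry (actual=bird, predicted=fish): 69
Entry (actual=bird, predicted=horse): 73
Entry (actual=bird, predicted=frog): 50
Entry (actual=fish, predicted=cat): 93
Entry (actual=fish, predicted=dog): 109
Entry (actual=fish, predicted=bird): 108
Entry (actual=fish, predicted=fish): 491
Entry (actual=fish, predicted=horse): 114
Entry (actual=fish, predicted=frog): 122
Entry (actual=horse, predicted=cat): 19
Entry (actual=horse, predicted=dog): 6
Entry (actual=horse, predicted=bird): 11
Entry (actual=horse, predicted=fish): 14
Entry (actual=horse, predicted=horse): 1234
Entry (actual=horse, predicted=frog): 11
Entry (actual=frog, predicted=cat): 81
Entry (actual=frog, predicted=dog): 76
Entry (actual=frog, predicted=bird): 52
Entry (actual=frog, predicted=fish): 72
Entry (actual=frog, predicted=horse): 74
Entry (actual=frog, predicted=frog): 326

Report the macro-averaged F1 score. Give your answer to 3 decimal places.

Per-class F1 score (2·TP/(2·TP+FP+FN)):
  cat: TP=852, FP=11+54+93+19+81=258, FN=98+89+95+96+95=473 → 1704/2435 = 0.6998
  dog: TP=585, FP=98+53+109+6+76=342, FN=11+18+10+18+13=70 → 1170/1582 = 0.7396
  bird: TP=854, FP=89+18+108+11+52=278, FN=54+53+69+73+50=299 → 1708/2285 = 0.7475
  fish: TP=491, FP=95+10+69+14+72=260, FN=93+109+108+114+122=546 → 982/1788 = 0.5492
  horse: TP=1234, FP=96+18+73+114+74=375, FN=19+6+11+14+11=61 → 2468/2904 = 0.8499
  frog: TP=326, FP=95+13+50+122+11=291, FN=81+76+52+72+74=355 → 652/1298 = 0.5023
Macro-F1 score = mean = (0.6998 + 0.7396 + 0.7475 + 0.5492 + 0.8499 + 0.5023) / 6 = 0.681

0.681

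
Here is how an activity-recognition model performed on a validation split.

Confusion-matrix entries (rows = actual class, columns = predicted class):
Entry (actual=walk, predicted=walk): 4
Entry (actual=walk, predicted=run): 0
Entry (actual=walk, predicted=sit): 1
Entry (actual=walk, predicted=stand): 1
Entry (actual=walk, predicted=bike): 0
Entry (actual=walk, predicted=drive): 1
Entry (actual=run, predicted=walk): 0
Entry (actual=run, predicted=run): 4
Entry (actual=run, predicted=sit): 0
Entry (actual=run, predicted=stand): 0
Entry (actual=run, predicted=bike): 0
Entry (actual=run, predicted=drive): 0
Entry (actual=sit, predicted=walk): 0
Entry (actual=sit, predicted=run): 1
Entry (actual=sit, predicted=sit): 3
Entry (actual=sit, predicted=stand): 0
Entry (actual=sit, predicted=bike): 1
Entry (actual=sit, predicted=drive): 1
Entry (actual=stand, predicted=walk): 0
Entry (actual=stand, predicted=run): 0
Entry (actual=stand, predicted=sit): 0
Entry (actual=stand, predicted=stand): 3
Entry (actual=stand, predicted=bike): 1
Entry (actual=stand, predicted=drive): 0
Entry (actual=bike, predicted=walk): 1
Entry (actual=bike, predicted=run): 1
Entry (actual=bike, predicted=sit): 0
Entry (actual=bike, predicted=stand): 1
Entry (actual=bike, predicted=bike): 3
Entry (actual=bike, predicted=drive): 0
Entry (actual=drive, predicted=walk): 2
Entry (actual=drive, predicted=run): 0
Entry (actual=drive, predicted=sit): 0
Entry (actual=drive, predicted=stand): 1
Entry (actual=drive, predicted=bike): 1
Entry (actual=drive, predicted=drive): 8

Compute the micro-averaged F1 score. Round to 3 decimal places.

0.641

Micro-averaging pools counts across classes: ΣTP=25, ΣFP=14, ΣFN=14.
Micro-F1 score = 2·TP/(2·TP+FP+FN) on pooled counts = 0.641 (equals overall accuracy in single-label multiclass).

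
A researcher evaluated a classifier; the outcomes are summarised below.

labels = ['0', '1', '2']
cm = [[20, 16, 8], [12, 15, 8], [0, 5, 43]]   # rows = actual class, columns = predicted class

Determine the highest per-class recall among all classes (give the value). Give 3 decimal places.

0.896

Per-class recall (TP/(TP+FN)):
  0: TP=20, FN=16+8=24 → 20/44 = 0.4545
  1: TP=15, FN=12+8=20 → 15/35 = 0.4286
  2: TP=43, FN=0+5=5 → 43/48 = 0.8958
Highest is class '2' with recall = 0.896.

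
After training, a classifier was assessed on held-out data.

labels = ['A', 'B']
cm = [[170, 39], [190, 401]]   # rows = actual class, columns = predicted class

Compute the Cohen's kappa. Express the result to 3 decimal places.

0.399

Observed agreement pₒ = trace/N = 571/800 = 0.7138
Expected agreement pₑ = Σ (rowᵢ·colᵢ)/N² = (209·360 + 591·440)/800² = 0.5239
κ = (pₒ − pₑ)/(1 − pₑ) = (0.7138 − 0.5239)/(1 − 0.5239) = 0.399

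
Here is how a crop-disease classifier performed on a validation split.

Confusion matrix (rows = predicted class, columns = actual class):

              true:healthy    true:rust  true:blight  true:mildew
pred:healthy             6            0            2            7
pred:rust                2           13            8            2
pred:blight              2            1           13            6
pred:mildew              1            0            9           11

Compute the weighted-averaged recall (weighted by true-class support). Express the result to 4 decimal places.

0.5181

Per-class recall (TP/(TP+FN)):
  healthy: TP=6, FN=2+2+1=5 → 6/11 = 0.54545
  rust: TP=13, FN=0+1+0=1 → 13/14 = 0.92857
  blight: TP=13, FN=2+8+9=19 → 13/32 = 0.40625
  mildew: TP=11, FN=7+2+6=15 → 11/26 = 0.42308
Weighted-recall = Σ (supportᵢ/N)·recallᵢ with N=83: (11/83)·0.54545 + (14/83)·0.92857 + (32/83)·0.40625 + (26/83)·0.42308 = 0.5181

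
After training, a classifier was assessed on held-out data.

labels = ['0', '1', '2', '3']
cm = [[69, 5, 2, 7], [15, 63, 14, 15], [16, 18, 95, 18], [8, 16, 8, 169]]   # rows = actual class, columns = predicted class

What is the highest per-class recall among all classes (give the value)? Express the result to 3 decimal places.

Per-class recall (TP/(TP+FN)):
  0: TP=69, FN=5+2+7=14 → 69/83 = 0.8313
  1: TP=63, FN=15+14+15=44 → 63/107 = 0.5888
  2: TP=95, FN=16+18+18=52 → 95/147 = 0.6463
  3: TP=169, FN=8+16+8=32 → 169/201 = 0.8408
Highest is class '3' with recall = 0.841.

0.841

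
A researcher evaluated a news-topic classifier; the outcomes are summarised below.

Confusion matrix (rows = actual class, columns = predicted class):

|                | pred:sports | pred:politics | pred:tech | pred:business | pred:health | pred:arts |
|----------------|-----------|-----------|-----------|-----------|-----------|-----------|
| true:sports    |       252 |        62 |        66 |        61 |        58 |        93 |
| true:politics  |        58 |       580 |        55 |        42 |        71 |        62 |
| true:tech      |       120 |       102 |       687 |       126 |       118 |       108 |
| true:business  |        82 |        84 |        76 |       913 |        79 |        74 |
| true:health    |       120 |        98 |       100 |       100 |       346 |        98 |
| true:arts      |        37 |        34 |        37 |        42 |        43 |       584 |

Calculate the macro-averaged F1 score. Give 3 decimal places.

0.572

Per-class F1 score (2·TP/(2·TP+FP+FN)):
  sports: TP=252, FP=58+120+82+120+37=417, FN=62+66+61+58+93=340 → 504/1261 = 0.3997
  politics: TP=580, FP=62+102+84+98+34=380, FN=58+55+42+71+62=288 → 1160/1828 = 0.6346
  tech: TP=687, FP=66+55+76+100+37=334, FN=120+102+126+118+108=574 → 1374/2282 = 0.6021
  business: TP=913, FP=61+42+126+100+42=371, FN=82+84+76+79+74=395 → 1826/2592 = 0.7045
  health: TP=346, FP=58+71+118+79+43=369, FN=120+98+100+100+98=516 → 692/1577 = 0.4388
  arts: TP=584, FP=93+62+108+74+98=435, FN=37+34+37+42+43=193 → 1168/1796 = 0.6503
Macro-F1 score = mean = (0.3997 + 0.6346 + 0.6021 + 0.7045 + 0.4388 + 0.6503) / 6 = 0.572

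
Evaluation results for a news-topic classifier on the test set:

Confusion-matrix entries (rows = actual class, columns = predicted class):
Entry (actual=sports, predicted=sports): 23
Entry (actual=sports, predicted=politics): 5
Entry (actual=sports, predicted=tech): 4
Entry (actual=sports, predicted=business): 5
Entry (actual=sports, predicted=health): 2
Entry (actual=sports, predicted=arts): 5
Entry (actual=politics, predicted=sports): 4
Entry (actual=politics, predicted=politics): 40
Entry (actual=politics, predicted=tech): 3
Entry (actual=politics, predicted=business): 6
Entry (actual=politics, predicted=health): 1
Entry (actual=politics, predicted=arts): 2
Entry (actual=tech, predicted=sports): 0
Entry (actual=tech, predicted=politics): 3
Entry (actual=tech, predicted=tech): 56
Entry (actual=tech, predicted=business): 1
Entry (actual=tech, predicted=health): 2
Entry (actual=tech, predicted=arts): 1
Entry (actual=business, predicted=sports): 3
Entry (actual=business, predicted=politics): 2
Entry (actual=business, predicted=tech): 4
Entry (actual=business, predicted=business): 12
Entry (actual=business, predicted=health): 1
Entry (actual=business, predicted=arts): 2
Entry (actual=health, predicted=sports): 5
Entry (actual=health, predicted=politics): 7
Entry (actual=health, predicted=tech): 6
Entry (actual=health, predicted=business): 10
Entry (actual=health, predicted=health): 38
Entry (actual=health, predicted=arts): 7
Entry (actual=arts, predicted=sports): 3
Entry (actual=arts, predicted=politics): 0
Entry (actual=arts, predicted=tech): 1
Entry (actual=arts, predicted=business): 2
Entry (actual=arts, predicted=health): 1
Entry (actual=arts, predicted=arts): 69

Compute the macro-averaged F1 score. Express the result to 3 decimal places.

0.664

Per-class F1 score (2·TP/(2·TP+FP+FN)):
  sports: TP=23, FP=4+0+3+5+3=15, FN=5+4+5+2+5=21 → 46/82 = 0.5610
  politics: TP=40, FP=5+3+2+7+0=17, FN=4+3+6+1+2=16 → 80/113 = 0.7080
  tech: TP=56, FP=4+3+4+6+1=18, FN=0+3+1+2+1=7 → 112/137 = 0.8175
  business: TP=12, FP=5+6+1+10+2=24, FN=3+2+4+1+2=12 → 24/60 = 0.4000
  health: TP=38, FP=2+1+2+1+1=7, FN=5+7+6+10+7=35 → 76/118 = 0.6441
  arts: TP=69, FP=5+2+1+2+7=17, FN=3+0+1+2+1=7 → 138/162 = 0.8519
Macro-F1 score = mean = (0.5610 + 0.7080 + 0.8175 + 0.4000 + 0.6441 + 0.8519) / 6 = 0.664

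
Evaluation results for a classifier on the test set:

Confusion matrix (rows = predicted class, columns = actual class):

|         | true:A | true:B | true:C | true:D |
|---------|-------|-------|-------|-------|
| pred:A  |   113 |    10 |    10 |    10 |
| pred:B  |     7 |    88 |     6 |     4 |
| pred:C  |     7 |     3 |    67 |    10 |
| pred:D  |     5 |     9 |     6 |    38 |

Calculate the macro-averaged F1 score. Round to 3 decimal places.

Per-class F1 score (2·TP/(2·TP+FP+FN)):
  A: TP=113, FP=10+10+10=30, FN=7+7+5=19 → 226/275 = 0.8218
  B: TP=88, FP=7+6+4=17, FN=10+3+9=22 → 176/215 = 0.8186
  C: TP=67, FP=7+3+10=20, FN=10+6+6=22 → 134/176 = 0.7614
  D: TP=38, FP=5+9+6=20, FN=10+4+10=24 → 76/120 = 0.6333
Macro-F1 score = mean = (0.8218 + 0.8186 + 0.7614 + 0.6333) / 4 = 0.759

0.759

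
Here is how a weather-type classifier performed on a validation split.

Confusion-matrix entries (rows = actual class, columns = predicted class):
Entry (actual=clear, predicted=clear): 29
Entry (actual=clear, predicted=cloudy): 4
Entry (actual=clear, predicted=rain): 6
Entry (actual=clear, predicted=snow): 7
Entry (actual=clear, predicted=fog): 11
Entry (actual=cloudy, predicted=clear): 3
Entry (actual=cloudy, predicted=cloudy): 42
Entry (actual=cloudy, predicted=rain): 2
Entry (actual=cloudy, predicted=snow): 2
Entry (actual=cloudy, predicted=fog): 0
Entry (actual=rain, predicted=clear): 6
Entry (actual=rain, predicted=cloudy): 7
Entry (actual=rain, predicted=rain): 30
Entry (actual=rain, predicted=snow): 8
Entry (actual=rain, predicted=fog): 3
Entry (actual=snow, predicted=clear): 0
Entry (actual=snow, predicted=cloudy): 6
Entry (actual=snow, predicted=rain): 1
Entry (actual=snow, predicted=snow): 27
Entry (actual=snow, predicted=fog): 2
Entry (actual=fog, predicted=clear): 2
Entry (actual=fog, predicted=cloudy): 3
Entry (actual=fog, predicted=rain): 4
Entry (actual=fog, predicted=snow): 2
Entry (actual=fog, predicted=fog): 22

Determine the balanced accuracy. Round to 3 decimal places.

0.668

Balanced accuracy = mean of per-class recall.
  clear: recall = 29/57 = 0.5088
  cloudy: recall = 42/49 = 0.8571
  rain: recall = 30/54 = 0.5556
  snow: recall = 27/36 = 0.7500
  fog: recall = 22/33 = 0.6667
Mean = (0.5088 + 0.8571 + 0.5556 + 0.7500 + 0.6667) / 5 = 0.668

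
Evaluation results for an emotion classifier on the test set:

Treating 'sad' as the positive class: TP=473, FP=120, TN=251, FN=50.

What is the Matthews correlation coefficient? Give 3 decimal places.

0.606

MCC = (TP·TN − FP·FN) / √((TP+FP)(TP+FN)(TN+FP)(TN+FN))
Numerator = 473·251 − 120·50 = 112723
Denominator = √(593·523·371·301) = √34633532269 = 186100.8658
MCC = 112723 / 186100.8658 = 0.606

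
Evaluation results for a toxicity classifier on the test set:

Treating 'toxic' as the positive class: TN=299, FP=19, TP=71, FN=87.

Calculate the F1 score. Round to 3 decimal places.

0.573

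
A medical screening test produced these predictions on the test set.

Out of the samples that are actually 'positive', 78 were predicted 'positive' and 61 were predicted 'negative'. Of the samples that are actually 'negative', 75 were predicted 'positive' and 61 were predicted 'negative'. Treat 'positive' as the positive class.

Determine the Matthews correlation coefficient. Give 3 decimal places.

MCC = (TP·TN − FP·FN) / √((TP+FP)(TP+FN)(TN+FP)(TN+FN))
Numerator = 78·61 − 75·61 = 183
Denominator = √(153·139·136·122) = √352862064 = 18784.6231
MCC = 183 / 18784.6231 = 0.010

0.010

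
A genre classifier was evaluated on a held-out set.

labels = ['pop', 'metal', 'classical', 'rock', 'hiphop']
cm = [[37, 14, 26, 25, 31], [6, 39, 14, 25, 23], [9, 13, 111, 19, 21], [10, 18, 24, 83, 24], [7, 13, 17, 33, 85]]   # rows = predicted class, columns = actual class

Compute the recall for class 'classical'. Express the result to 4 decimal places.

Take TP from the diagonal, FP from the rest of the 'classical' prediction marginal, FN from the rest of the 'classical' actual marginal.
recall = TP/(TP+FN).
classical: TP=111, FN=26+14+24+17=81 → 111/192 = 0.57813

0.5781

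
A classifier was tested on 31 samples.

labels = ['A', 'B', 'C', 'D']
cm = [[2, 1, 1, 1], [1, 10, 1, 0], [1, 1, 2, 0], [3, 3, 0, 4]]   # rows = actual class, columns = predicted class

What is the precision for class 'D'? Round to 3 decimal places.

Treat 'D' as positive and all other classes as negative.
precision = TP/(TP+FP).
D: TP=4, FP=1+0+0=1 → 4/5 = 0.8000

0.800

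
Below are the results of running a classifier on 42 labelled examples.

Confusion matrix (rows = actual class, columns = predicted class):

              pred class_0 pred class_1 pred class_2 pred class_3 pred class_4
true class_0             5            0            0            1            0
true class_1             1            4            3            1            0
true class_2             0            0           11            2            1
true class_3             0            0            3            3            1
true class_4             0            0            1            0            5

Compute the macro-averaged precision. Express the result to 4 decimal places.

0.7175

Per-class precision (TP/(TP+FP)):
  class_0: TP=5, FP=1+0+0+0=1 → 5/6 = 0.83333
  class_1: TP=4, FP=0+0+0+0=0 → 4/4 = 1.00000
  class_2: TP=11, FP=0+3+3+1=7 → 11/18 = 0.61111
  class_3: TP=3, FP=1+1+2+0=4 → 3/7 = 0.42857
  class_4: TP=5, FP=0+0+1+1=2 → 5/7 = 0.71429
Macro-precision = mean = (0.83333 + 1.00000 + 0.61111 + 0.42857 + 0.71429) / 5 = 0.7175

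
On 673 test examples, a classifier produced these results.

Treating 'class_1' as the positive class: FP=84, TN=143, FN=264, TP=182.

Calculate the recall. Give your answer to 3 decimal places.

0.408

Recall = TP/(TP+FN) = 182/(182+264) = 182/446 = 0.408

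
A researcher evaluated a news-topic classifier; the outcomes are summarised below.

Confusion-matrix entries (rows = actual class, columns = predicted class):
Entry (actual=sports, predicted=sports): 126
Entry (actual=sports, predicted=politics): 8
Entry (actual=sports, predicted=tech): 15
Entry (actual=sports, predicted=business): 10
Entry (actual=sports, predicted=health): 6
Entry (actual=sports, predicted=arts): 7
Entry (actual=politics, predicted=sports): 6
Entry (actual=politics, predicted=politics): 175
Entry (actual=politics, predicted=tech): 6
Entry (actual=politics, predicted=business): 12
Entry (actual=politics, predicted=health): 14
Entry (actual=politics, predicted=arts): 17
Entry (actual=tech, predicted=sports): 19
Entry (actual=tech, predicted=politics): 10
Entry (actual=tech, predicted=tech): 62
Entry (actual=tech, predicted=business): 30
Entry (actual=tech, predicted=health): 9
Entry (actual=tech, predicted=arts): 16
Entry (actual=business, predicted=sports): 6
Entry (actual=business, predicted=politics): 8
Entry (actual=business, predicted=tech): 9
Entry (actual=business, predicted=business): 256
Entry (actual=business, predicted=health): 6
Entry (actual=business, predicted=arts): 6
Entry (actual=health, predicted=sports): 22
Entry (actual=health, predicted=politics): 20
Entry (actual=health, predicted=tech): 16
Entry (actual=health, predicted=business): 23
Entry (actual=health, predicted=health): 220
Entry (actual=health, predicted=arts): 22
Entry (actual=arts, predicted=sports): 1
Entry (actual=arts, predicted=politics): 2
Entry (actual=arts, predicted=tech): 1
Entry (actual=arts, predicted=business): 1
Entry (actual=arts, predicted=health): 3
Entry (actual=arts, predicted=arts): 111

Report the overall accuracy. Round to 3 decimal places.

Accuracy = trace / total = (126+175+62+256+220+111=950) / 1281 = 950/1281 = 0.742

0.742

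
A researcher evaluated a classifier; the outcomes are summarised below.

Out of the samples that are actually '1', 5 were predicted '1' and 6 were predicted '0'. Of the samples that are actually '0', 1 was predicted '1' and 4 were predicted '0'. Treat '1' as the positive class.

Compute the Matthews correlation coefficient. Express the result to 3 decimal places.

0.244

MCC = (TP·TN − FP·FN) / √((TP+FP)(TP+FN)(TN+FP)(TN+FN))
Numerator = 5·4 − 1·6 = 14
Denominator = √(6·11·5·10) = √3300 = 57.4456
MCC = 14 / 57.4456 = 0.244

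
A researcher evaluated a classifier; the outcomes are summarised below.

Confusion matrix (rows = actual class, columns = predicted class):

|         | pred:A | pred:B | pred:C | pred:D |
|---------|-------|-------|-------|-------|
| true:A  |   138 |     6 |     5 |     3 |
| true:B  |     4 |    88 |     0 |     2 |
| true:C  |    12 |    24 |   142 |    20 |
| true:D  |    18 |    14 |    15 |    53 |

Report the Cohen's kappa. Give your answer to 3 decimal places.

0.692

Observed agreement pₒ = trace/N = 421/544 = 0.7739
Expected agreement pₑ = Σ (rowᵢ·colᵢ)/N² = (152·172 + 94·132 + 198·162 + 100·78)/544² = 0.2650
κ = (pₒ − pₑ)/(1 − pₑ) = (0.7739 − 0.2650)/(1 − 0.2650) = 0.692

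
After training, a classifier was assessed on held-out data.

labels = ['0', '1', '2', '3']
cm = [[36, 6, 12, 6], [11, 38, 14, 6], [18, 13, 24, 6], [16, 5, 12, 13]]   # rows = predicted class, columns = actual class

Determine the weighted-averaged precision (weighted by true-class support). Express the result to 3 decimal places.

Per-class precision (TP/(TP+FP)):
  0: TP=36, FP=6+12+6=24 → 36/60 = 0.6000
  1: TP=38, FP=11+14+6=31 → 38/69 = 0.5507
  2: TP=24, FP=18+13+6=37 → 24/61 = 0.3934
  3: TP=13, FP=16+5+12=33 → 13/46 = 0.2826
Weighted-precision = Σ (supportᵢ/N)·precisionᵢ with N=236: (81/236)·0.6000 + (62/236)·0.5507 + (62/236)·0.3934 + (31/236)·0.2826 = 0.491

0.491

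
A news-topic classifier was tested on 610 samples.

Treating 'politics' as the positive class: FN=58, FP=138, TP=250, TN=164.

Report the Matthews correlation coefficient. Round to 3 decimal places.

MCC = (TP·TN − FP·FN) / √((TP+FP)(TP+FN)(TN+FP)(TN+FN))
Numerator = 250·164 − 138·58 = 32996
Denominator = √(388·308·302·222) = √8012026176 = 89509.9222
MCC = 32996 / 89509.9222 = 0.369

0.369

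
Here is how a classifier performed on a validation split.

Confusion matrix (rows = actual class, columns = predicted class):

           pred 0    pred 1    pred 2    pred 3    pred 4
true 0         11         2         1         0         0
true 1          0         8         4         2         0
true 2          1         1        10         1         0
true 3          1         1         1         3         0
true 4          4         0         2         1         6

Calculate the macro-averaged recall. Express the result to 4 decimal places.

Per-class recall (TP/(TP+FN)):
  0: TP=11, FN=2+1+0+0=3 → 11/14 = 0.78571
  1: TP=8, FN=0+4+2+0=6 → 8/14 = 0.57143
  2: TP=10, FN=1+1+1+0=3 → 10/13 = 0.76923
  3: TP=3, FN=1+1+1+0=3 → 3/6 = 0.50000
  4: TP=6, FN=4+0+2+1=7 → 6/13 = 0.46154
Macro-recall = mean = (0.78571 + 0.57143 + 0.76923 + 0.50000 + 0.46154) / 5 = 0.6176

0.6176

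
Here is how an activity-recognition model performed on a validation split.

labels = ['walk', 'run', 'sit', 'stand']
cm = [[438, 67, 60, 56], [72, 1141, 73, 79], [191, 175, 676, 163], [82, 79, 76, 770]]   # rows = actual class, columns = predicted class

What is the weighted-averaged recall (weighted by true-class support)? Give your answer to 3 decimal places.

0.721

Per-class recall (TP/(TP+FN)):
  walk: TP=438, FN=67+60+56=183 → 438/621 = 0.7053
  run: TP=1141, FN=72+73+79=224 → 1141/1365 = 0.8359
  sit: TP=676, FN=191+175+163=529 → 676/1205 = 0.5610
  stand: TP=770, FN=82+79+76=237 → 770/1007 = 0.7646
Weighted-recall = Σ (supportᵢ/N)·recallᵢ with N=4198: (621/4198)·0.7053 + (1365/4198)·0.8359 + (1205/4198)·0.5610 + (1007/4198)·0.7646 = 0.721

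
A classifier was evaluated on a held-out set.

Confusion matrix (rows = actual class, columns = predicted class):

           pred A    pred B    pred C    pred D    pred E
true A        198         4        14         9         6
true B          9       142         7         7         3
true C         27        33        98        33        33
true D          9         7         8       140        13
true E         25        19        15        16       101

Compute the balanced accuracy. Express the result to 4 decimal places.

0.7009

Balanced accuracy = mean of per-class recall.
  A: recall = 198/231 = 0.85714
  B: recall = 142/168 = 0.84524
  C: recall = 98/224 = 0.43750
  D: recall = 140/177 = 0.79096
  E: recall = 101/176 = 0.57386
Mean = (0.85714 + 0.84524 + 0.43750 + 0.79096 + 0.57386) / 5 = 0.7009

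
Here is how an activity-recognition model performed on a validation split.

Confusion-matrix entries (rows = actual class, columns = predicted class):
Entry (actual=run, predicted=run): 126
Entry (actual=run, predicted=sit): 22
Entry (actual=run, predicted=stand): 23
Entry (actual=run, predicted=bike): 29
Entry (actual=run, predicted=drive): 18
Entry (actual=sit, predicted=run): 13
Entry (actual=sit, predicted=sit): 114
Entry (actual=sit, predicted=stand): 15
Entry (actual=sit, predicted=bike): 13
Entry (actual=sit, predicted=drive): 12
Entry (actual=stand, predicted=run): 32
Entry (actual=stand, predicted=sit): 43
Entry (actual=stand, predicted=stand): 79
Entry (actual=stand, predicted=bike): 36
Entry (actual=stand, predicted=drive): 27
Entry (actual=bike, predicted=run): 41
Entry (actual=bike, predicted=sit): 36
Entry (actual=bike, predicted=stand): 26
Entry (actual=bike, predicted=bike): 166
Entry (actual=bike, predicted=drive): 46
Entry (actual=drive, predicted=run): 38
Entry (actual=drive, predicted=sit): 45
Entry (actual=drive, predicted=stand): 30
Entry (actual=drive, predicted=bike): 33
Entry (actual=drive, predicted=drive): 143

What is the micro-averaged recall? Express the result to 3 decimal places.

0.521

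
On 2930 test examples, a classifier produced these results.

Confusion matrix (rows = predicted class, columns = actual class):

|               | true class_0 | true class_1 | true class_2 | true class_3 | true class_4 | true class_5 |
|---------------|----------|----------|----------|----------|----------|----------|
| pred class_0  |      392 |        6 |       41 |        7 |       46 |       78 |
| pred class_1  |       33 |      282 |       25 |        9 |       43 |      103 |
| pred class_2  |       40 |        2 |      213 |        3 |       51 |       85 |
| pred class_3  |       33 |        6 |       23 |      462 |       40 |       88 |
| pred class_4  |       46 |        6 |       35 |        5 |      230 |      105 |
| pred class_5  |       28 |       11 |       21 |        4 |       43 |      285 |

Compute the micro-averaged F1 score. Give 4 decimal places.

Micro-averaging pools counts across classes: ΣTP=1864, ΣFP=1066, ΣFN=1066.
Micro-F1 score = 2·TP/(2·TP+FP+FN) on pooled counts = 0.6362 (equals overall accuracy in single-label multiclass).

0.6362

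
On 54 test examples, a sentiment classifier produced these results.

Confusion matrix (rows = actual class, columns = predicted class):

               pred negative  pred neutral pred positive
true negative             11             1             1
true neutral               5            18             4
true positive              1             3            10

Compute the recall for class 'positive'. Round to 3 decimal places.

0.714

Treat 'positive' as positive and all other classes as negative.
recall = TP/(TP+FN).
positive: TP=10, FN=1+3=4 → 10/14 = 0.7143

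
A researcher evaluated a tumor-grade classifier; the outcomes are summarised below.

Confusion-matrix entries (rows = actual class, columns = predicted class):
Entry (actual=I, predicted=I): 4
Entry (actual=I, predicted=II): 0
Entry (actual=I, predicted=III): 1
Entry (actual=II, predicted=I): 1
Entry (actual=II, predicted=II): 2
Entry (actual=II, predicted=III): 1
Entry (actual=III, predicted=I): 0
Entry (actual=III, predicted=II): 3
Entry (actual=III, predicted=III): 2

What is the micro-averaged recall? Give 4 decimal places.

Micro-averaging pools counts across classes: ΣTP=8, ΣFP=6, ΣFN=6.
Micro-recall = TP/(TP+FN) on pooled counts = 0.5714 (equals overall accuracy in single-label multiclass).

0.5714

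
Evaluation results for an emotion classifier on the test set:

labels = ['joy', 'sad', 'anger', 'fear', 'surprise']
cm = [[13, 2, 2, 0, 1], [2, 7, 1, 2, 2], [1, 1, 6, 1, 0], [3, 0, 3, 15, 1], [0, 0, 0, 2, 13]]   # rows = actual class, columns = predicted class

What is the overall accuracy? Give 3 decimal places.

Accuracy = trace / total = (13+7+6+15+13=54) / 78 = 54/78 = 0.692

0.692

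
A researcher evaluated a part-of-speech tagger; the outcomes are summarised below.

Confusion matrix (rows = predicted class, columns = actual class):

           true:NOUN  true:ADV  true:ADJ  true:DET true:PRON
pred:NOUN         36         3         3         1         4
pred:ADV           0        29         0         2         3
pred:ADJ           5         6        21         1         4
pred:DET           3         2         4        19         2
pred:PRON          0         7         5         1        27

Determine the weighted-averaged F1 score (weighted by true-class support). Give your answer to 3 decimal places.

0.703

Per-class F1 score (2·TP/(2·TP+FP+FN)):
  NOUN: TP=36, FP=3+3+1+4=11, FN=0+5+3+0=8 → 72/91 = 0.7912
  ADV: TP=29, FP=0+0+2+3=5, FN=3+6+2+7=18 → 58/81 = 0.7160
  ADJ: TP=21, FP=5+6+1+4=16, FN=3+0+4+5=12 → 42/70 = 0.6000
  DET: TP=19, FP=3+2+4+2=11, FN=1+2+1+1=5 → 38/54 = 0.7037
  PRON: TP=27, FP=0+7+5+1=13, FN=4+3+4+2=13 → 54/80 = 0.6750
Weighted-F1 score = Σ (supportᵢ/N)·F1 scoreᵢ with N=188: (44/188)·0.7912 + (47/188)·0.7160 + (33/188)·0.6000 + (24/188)·0.7037 + (40/188)·0.6750 = 0.703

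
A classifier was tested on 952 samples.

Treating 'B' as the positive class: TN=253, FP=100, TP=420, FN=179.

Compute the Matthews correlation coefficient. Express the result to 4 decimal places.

MCC = (TP·TN − FP·FN) / √((TP+FP)(TP+FN)(TN+FP)(TN+FN))
Numerator = 420·253 − 100·179 = 88360
Denominator = √(520·599·353·432) = √47499454080 = 217943.6947
MCC = 88360 / 217943.6947 = 0.4054

0.4054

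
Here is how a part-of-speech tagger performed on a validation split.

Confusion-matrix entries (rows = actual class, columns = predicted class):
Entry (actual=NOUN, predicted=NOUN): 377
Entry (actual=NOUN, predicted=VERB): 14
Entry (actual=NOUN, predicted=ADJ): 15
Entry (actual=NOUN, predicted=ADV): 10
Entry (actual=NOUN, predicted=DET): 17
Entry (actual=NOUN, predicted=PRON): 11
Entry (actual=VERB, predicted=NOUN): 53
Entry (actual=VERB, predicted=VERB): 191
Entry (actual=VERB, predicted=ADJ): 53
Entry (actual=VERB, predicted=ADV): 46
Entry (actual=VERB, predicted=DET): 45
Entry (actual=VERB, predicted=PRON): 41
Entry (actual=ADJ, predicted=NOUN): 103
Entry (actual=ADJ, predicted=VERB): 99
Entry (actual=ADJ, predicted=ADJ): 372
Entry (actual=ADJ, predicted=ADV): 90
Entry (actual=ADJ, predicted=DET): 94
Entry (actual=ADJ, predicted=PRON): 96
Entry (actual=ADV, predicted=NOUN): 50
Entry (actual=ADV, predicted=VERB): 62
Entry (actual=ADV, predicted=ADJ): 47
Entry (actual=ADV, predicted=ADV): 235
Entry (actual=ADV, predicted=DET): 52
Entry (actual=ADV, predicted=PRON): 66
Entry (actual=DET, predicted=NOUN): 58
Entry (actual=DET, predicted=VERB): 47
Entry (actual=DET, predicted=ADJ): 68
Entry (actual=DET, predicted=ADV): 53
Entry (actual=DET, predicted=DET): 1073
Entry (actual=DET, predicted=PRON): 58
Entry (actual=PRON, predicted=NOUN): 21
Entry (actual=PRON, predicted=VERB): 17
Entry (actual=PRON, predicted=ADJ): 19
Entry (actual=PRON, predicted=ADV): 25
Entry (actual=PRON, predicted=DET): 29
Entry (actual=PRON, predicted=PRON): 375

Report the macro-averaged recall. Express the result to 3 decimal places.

0.625

Per-class recall (TP/(TP+FN)):
  NOUN: TP=377, FN=14+15+10+17+11=67 → 377/444 = 0.8491
  VERB: TP=191, FN=53+53+46+45+41=238 → 191/429 = 0.4452
  ADJ: TP=372, FN=103+99+90+94+96=482 → 372/854 = 0.4356
  ADV: TP=235, FN=50+62+47+52+66=277 → 235/512 = 0.4590
  DET: TP=1073, FN=58+47+68+53+58=284 → 1073/1357 = 0.7907
  PRON: TP=375, FN=21+17+19+25+29=111 → 375/486 = 0.7716
Macro-recall = mean = (0.8491 + 0.4452 + 0.4356 + 0.4590 + 0.7907 + 0.7716) / 6 = 0.625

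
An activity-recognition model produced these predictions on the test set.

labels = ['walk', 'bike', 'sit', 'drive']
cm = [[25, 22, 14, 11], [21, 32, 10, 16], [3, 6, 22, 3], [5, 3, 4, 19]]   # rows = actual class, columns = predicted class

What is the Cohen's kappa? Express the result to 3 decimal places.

0.263

Observed agreement pₒ = trace/N = 98/216 = 0.4537
Expected agreement pₑ = Σ (rowᵢ·colᵢ)/N² = (72·54 + 79·63 + 34·50 + 31·49)/216² = 0.2590
κ = (pₒ − pₑ)/(1 − pₑ) = (0.4537 − 0.2590)/(1 − 0.2590) = 0.263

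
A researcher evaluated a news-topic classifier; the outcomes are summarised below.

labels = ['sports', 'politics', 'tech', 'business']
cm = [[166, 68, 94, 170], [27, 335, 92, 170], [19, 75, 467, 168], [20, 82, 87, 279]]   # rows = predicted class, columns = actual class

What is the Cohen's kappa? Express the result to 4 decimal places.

0.3793

Observed agreement pₒ = trace/N = 1247/2319 = 0.53773
Expected agreement pₑ = Σ (rowᵢ·colᵢ)/N² = (232·498 + 560·624 + 740·729 + 787·468)/2319² = 0.25526
κ = (pₒ − pₑ)/(1 − pₑ) = (0.53773 − 0.25526)/(1 − 0.25526) = 0.3793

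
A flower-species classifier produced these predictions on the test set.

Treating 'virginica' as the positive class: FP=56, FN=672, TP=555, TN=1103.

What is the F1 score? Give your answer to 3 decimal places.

0.604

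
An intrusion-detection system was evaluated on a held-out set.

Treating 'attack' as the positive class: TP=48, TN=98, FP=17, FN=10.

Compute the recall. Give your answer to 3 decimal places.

0.828

Recall = TP/(TP+FN) = 48/(48+10) = 48/58 = 0.828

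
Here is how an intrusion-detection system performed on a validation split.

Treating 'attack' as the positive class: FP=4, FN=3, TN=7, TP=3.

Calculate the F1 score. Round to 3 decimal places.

Precision = TP/(TP+FP) = 3/7 = 0.4286
Recall = TP/(TP+FN) = 3/6 = 0.5000
F1 = 2·TP/(2·TP+FP+FN) = 6/13 = 0.462

0.462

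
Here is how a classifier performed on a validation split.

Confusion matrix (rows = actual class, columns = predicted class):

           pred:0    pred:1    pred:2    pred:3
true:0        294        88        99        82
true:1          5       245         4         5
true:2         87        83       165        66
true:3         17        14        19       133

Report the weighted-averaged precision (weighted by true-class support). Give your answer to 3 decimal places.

Per-class precision (TP/(TP+FP)):
  0: TP=294, FP=5+87+17=109 → 294/403 = 0.7295
  1: TP=245, FP=88+83+14=185 → 245/430 = 0.5698
  2: TP=165, FP=99+4+19=122 → 165/287 = 0.5749
  3: TP=133, FP=82+5+66=153 → 133/286 = 0.4650
Weighted-precision = Σ (supportᵢ/N)·precisionᵢ with N=1406: (563/1406)·0.7295 + (259/1406)·0.5698 + (401/1406)·0.5749 + (183/1406)·0.4650 = 0.622

0.622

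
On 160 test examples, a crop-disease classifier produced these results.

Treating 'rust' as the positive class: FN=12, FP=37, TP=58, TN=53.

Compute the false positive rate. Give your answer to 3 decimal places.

0.411

FPR = FP/(FP+TN) = 37/(37+53) = 0.411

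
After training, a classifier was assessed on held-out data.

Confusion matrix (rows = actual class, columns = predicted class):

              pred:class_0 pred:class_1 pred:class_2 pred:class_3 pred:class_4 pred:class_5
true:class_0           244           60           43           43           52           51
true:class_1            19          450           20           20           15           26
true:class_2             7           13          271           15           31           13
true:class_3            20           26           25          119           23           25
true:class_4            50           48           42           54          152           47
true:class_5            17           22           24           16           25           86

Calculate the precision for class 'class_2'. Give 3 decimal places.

0.638

Take TP from the diagonal, FP from the rest of the 'class_2' prediction marginal, FN from the rest of the 'class_2' actual marginal.
precision = TP/(TP+FP).
class_2: TP=271, FP=43+20+25+42+24=154 → 271/425 = 0.6376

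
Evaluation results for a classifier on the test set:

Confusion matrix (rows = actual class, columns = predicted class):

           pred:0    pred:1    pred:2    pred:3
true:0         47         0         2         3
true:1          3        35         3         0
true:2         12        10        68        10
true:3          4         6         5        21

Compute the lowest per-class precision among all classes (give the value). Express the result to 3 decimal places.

Per-class precision (TP/(TP+FP)):
  0: TP=47, FP=3+12+4=19 → 47/66 = 0.7121
  1: TP=35, FP=0+10+6=16 → 35/51 = 0.6863
  2: TP=68, FP=2+3+5=10 → 68/78 = 0.8718
  3: TP=21, FP=3+0+10=13 → 21/34 = 0.6176
Lowest is class '3' with precision = 0.618.

0.618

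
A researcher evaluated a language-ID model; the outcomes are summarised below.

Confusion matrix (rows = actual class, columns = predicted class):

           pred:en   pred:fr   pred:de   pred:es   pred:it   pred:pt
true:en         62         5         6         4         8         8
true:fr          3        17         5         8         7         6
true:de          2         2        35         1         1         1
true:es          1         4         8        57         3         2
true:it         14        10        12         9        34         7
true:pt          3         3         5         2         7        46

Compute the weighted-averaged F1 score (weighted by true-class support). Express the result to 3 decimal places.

0.609

Per-class F1 score (2·TP/(2·TP+FP+FN)):
  en: TP=62, FP=3+2+1+14+3=23, FN=5+6+4+8+8=31 → 124/178 = 0.6966
  fr: TP=17, FP=5+2+4+10+3=24, FN=3+5+8+7+6=29 → 34/87 = 0.3908
  de: TP=35, FP=6+5+8+12+5=36, FN=2+2+1+1+1=7 → 70/113 = 0.6195
  es: TP=57, FP=4+8+1+9+2=24, FN=1+4+8+3+2=18 → 114/156 = 0.7308
  it: TP=34, FP=8+7+1+3+7=26, FN=14+10+12+9+7=52 → 68/146 = 0.4658
  pt: TP=46, FP=8+6+1+2+7=24, FN=3+3+5+2+7=20 → 92/136 = 0.6765
Weighted-F1 score = Σ (supportᵢ/N)·F1 scoreᵢ with N=408: (93/408)·0.6966 + (46/408)·0.3908 + (42/408)·0.6195 + (75/408)·0.7308 + (86/408)·0.4658 + (66/408)·0.6765 = 0.609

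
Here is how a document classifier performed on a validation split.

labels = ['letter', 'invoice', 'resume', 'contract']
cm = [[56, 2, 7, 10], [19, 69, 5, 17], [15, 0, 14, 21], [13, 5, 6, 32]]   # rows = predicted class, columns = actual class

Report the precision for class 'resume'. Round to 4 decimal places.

0.2800

precision = TP/(TP+FP).
resume: TP=14, FP=15+0+21=36 → 14/50 = 0.28000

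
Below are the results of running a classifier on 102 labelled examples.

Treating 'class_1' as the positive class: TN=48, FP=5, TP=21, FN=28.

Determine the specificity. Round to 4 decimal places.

0.9057

Specificity = TN/(TN+FP) = 48/(48+5) = 0.9057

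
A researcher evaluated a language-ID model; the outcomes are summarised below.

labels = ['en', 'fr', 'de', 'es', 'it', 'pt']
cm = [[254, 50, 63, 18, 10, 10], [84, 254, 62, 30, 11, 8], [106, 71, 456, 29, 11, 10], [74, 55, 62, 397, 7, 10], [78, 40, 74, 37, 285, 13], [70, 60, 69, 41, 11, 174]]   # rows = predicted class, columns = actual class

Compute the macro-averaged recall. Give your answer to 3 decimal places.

0.631

Per-class recall (TP/(TP+FN)):
  en: TP=254, FN=84+106+74+78+70=412 → 254/666 = 0.3814
  fr: TP=254, FN=50+71+55+40+60=276 → 254/530 = 0.4792
  de: TP=456, FN=63+62+62+74+69=330 → 456/786 = 0.5802
  es: TP=397, FN=18+30+29+37+41=155 → 397/552 = 0.7192
  it: TP=285, FN=10+11+11+7+11=50 → 285/335 = 0.8507
  pt: TP=174, FN=10+8+10+10+13=51 → 174/225 = 0.7733
Macro-recall = mean = (0.3814 + 0.4792 + 0.5802 + 0.7192 + 0.8507 + 0.7733) / 6 = 0.631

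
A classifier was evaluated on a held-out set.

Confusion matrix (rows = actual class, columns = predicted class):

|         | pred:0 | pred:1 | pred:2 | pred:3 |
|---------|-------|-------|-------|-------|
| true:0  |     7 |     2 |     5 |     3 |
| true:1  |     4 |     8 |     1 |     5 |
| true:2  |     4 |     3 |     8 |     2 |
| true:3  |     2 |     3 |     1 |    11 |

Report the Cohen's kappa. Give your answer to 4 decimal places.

Observed agreement pₒ = trace/N = 34/69 = 0.49275
Expected agreement pₑ = Σ (rowᵢ·colᵢ)/N² = (17·17 + 18·16 + 17·15 + 17·21)/69² = 0.24974
κ = (pₒ − pₑ)/(1 − pₑ) = (0.49275 − 0.24974)/(1 − 0.24974) = 0.3239

0.3239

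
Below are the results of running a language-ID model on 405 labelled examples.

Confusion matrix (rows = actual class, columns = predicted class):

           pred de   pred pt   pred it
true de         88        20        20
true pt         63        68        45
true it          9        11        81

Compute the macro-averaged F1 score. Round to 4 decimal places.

Per-class F1 score (2·TP/(2·TP+FP+FN)):
  de: TP=88, FP=63+9=72, FN=20+20=40 → 176/288 = 0.61111
  pt: TP=68, FP=20+11=31, FN=63+45=108 → 136/275 = 0.49455
  it: TP=81, FP=20+45=65, FN=9+11=20 → 162/247 = 0.65587
Macro-F1 score = mean = (0.61111 + 0.49455 + 0.65587) / 3 = 0.5872

0.5872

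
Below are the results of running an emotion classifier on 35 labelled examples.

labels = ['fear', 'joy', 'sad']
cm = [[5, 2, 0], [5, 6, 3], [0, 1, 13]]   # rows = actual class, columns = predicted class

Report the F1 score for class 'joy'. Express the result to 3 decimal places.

0.522

Take TP from the diagonal, FP from the rest of the 'joy' prediction marginal, FN from the rest of the 'joy' actual marginal.
F1 score = 2·TP/(2·TP+FP+FN).
joy: TP=6, FP=2+1=3, FN=5+3=8 → 12/23 = 0.5217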